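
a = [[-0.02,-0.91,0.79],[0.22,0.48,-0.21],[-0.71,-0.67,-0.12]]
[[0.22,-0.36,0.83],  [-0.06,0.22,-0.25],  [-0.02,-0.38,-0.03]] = a@[[0.65, 0.21, 0.08],  [-0.59, 0.35, -0.19],  [-0.39, -0.05, 0.83]]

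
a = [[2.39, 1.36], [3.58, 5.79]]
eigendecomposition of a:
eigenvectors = [[-0.78, -0.29], [0.62, -0.96]]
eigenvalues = [1.3, 6.88]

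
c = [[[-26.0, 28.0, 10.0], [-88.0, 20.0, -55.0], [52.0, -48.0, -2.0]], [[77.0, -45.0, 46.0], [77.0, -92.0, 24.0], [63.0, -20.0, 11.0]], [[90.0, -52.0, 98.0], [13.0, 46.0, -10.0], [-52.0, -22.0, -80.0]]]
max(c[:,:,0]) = 90.0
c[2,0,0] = 90.0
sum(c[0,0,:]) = 12.0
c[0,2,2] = -2.0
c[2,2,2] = -80.0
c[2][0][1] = -52.0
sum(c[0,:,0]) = -62.0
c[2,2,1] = -22.0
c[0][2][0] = 52.0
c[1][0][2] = 46.0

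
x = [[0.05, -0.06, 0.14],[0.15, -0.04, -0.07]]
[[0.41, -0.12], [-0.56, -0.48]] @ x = [[0.00, -0.02, 0.07], [-0.10, 0.05, -0.04]]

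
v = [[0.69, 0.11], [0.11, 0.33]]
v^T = [[0.69, 0.11], [0.11, 0.33]]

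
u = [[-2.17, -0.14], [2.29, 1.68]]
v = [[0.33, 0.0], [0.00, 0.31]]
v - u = [[2.5, 0.14], [-2.29, -1.37]]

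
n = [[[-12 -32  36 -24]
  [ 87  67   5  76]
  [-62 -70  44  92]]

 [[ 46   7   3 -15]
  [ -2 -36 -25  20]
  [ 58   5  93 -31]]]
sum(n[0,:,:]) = 207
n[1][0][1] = 7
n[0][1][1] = 67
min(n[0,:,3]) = -24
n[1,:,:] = [[46, 7, 3, -15], [-2, -36, -25, 20], [58, 5, 93, -31]]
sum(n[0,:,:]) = 207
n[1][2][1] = 5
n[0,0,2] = 36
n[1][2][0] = 58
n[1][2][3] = -31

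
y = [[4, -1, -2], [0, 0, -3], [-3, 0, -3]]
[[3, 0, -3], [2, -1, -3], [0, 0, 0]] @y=[[21, -3, 3], [17, -2, 8], [0, 0, 0]]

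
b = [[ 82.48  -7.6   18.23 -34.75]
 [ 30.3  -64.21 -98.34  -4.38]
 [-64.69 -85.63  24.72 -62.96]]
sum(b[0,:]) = 58.360000000000014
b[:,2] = [18.23, -98.34, 24.72]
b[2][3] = -62.96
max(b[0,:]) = 82.48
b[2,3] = -62.96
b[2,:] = [-64.69, -85.63, 24.72, -62.96]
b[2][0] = -64.69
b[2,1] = -85.63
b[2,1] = -85.63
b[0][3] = -34.75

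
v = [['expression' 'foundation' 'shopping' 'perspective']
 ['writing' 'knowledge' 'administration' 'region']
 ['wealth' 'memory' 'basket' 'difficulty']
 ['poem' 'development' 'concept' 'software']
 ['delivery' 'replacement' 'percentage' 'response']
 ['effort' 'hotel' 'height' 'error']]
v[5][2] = 'height'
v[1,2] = 'administration'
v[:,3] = ['perspective', 'region', 'difficulty', 'software', 'response', 'error']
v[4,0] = 'delivery'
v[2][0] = 'wealth'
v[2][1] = 'memory'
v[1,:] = ['writing', 'knowledge', 'administration', 'region']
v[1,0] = 'writing'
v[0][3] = 'perspective'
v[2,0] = 'wealth'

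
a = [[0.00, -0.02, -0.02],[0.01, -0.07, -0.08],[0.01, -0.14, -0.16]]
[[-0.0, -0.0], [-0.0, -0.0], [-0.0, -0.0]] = a @ [[0.13, 0.02], [0.07, 0.04], [-0.03, -0.01]]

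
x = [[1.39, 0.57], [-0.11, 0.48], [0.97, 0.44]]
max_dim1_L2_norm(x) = 1.5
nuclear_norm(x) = 2.33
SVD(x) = [[-0.81, 0.08], [-0.05, -1.00], [-0.58, -0.02]] @ diag([1.8434979045581201, 0.48529936728767825]) @ [[-0.92, -0.4], [0.4, -0.92]]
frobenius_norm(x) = 1.91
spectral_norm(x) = 1.84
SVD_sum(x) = [[1.37, 0.61],[0.08, 0.04],[0.97, 0.43]] + [[0.02, -0.04], [-0.19, 0.44], [-0.0, 0.01]]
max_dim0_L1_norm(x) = 2.47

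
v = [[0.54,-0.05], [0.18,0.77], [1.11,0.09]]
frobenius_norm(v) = 1.47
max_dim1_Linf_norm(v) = 1.11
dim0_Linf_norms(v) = [1.11, 0.77]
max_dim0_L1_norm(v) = 1.83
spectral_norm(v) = 1.27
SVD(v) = [[-0.41, 0.22], [-0.27, -0.96], [-0.87, 0.19]] @ diag([1.2652852464021676, 0.7474310973173421]) @ [[-0.98, -0.21], [0.21, -0.98]]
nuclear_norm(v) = 2.01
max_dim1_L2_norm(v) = 1.11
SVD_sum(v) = [[0.51, 0.11], [0.33, 0.07], [1.08, 0.23]] + [[0.03, -0.16], [-0.15, 0.70], [0.03, -0.14]]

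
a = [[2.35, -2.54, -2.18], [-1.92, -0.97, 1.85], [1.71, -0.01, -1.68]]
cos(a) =[[-1.09, 1.14, 1.93], [-0.08, -0.71, 0.15], [-0.41, 1.30, 1.34]]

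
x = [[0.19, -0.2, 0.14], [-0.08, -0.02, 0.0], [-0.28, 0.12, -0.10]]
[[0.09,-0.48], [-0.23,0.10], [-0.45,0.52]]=x@[[2.39, -1.25], [1.98, 0.17], [0.21, -1.52]]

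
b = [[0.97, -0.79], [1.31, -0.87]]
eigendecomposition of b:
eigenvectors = [[0.55+0.26j, (0.55-0.26j)],[0.79+0.00j, (0.79-0j)]]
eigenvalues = [(0.05+0.43j), (0.05-0.43j)]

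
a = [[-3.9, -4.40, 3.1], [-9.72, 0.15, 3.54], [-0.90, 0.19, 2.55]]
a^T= [[-3.9, -9.72, -0.9], [-4.40, 0.15, 0.19], [3.1, 3.54, 2.55]]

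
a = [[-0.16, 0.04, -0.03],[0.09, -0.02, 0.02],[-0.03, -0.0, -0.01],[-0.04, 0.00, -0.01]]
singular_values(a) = [0.2, 0.01, 0.0]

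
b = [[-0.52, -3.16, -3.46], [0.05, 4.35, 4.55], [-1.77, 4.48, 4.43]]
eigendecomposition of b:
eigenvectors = [[0.67, -0.14, -0.42],  [-0.47, -0.72, 0.6],  [0.58, 0.68, 0.68]]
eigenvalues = [-1.28, 0.06, 9.48]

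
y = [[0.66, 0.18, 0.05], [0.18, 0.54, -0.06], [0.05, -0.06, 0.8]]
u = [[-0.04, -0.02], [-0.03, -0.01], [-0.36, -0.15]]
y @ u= [[-0.05, -0.02], [-0.00, -0.00], [-0.29, -0.12]]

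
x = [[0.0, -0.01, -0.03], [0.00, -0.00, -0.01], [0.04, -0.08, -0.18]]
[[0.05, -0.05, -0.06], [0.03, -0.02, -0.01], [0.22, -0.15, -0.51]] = x@ [[0.36, 3.39, -0.84], [4.42, -1.6, 4.50], [-3.09, 2.32, 0.63]]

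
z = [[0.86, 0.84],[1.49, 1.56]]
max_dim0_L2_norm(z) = 1.77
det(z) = 0.09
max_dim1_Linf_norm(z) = 1.56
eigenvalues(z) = [0.04, 2.38]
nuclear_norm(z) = 2.51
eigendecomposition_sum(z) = [[0.02, -0.01], [-0.02, 0.01]] + [[0.84, 0.85], [1.51, 1.55]]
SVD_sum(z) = [[0.84, 0.86],[1.5, 1.55]] + [[0.02, -0.02], [-0.01, 0.01]]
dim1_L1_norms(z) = [1.7, 3.05]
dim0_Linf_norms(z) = [1.49, 1.56]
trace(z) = 2.42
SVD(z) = [[-0.49, -0.87], [-0.87, 0.49]] @ diag([2.469326143366871, 0.0364471903566724]) @ [[-0.7, -0.72], [-0.72, 0.70]]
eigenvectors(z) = [[-0.71, -0.48], [0.7, -0.88]]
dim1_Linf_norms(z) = [0.86, 1.56]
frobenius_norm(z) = 2.47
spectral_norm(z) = 2.47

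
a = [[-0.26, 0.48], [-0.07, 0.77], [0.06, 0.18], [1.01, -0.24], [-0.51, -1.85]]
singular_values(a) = [2.1, 1.12]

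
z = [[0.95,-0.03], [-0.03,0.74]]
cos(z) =[[0.58, 0.02], [0.02, 0.74]]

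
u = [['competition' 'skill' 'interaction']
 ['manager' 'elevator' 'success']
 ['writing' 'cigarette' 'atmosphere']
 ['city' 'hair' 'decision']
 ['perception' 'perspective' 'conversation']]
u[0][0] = 'competition'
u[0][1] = 'skill'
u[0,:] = ['competition', 'skill', 'interaction']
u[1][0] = 'manager'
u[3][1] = 'hair'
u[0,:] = ['competition', 'skill', 'interaction']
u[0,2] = 'interaction'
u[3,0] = 'city'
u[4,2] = 'conversation'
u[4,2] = 'conversation'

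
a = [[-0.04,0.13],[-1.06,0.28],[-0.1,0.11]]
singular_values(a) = [1.11, 0.14]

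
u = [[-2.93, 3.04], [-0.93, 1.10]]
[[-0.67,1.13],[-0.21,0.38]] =u @ [[0.23, -0.22],[0.0, 0.16]]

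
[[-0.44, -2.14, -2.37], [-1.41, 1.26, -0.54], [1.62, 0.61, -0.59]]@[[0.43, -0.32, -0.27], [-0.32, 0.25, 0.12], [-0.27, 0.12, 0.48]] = [[1.14, -0.68, -1.28], [-0.86, 0.7, 0.27], [0.66, -0.44, -0.65]]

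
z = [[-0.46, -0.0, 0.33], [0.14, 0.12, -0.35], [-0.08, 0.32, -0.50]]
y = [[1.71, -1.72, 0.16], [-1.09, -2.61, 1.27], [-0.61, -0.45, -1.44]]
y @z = [[-1.04, -0.16, 1.09], [0.03, 0.09, -0.08], [0.33, -0.51, 0.68]]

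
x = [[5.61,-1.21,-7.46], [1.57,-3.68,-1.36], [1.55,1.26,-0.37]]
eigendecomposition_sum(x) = [[2.85-0.79j, (-0.85+1.32j), -3.73+4.27j], [(0.49-0.12j), (-0.15+0.22j), (-0.65+0.71j)], [0.88-1.15j, (0.06+0.76j), (-0.19+2.76j)]] + [[(2.85+0.79j), -0.85-1.32j, (-3.73-4.27j)],  [(0.49+0.12j), -0.15-0.22j, (-0.65-0.71j)],  [(0.88+1.15j), (0.06-0.76j), -0.19-2.76j]] + [[(-0.09-0j),0.49+0.00j,(0.01+0j)], [0.59+0.00j,-3.38-0.00j,-0.05-0.00j], [-0.20-0.00j,1.14+0.00j,0.02+0.00j]]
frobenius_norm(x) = 10.52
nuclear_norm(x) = 14.50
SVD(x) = [[-0.95, 0.22, -0.20],[-0.28, -0.88, 0.38],[-0.10, 0.42, 0.90]] @ diag([9.824187004685763, 3.5892701087055703, 1.0836003800829999]) @ [[-0.61, 0.21, 0.77],[0.14, 0.98, -0.16],[0.78, -0.01, 0.62]]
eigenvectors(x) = [[-0.89+0.00j, -0.89-0.00j, (0.14+0j)], [(-0.15-0j), (-0.15+0j), (-0.94+0j)], [-0.35+0.26j, (-0.35-0.26j), (0.32+0j)]]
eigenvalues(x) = [(2.5+2.19j), (2.5-2.19j), (-3.45+0j)]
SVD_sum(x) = [[5.68, -1.98, -7.2],[1.68, -0.58, -2.13],[0.58, -0.20, -0.73]] + [[0.11, 0.76, -0.13],[-0.43, -3.09, 0.51],[0.20, 1.47, -0.24]] + [[-0.17, 0.0, -0.14], [0.32, -0.0, 0.25], [0.77, -0.01, 0.61]]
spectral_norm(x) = 9.82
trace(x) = 1.56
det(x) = -38.21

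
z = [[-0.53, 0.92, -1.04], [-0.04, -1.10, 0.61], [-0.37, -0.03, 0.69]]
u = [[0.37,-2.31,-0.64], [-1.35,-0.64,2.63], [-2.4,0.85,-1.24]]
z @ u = [[1.06, -0.25, 4.05], [0.01, 1.31, -3.62], [-1.75, 1.46, -0.70]]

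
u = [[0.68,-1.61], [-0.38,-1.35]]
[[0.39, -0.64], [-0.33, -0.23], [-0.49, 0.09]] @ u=[[0.51, 0.24], [-0.14, 0.84], [-0.37, 0.67]]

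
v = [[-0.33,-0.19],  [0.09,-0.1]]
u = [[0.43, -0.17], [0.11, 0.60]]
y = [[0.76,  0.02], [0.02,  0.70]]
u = v + y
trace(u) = 1.03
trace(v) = -0.43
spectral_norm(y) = 0.77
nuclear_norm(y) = 1.46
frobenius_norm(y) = 1.03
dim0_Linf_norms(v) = [0.33, 0.19]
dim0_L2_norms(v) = [0.34, 0.21]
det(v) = 0.05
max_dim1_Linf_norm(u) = 0.6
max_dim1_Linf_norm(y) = 0.76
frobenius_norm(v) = 0.40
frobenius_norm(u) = 0.77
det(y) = 0.53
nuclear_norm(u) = 1.07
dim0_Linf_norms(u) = [0.43, 0.6]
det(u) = 0.28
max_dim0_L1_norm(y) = 0.78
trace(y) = 1.46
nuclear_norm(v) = 0.51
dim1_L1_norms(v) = [0.52, 0.19]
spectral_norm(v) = 0.38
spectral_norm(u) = 0.62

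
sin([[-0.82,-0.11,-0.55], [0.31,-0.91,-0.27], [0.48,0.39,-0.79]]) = [[-0.84, -0.16, -0.40], [0.17, -0.84, -0.26], [0.40, 0.26, -0.84]]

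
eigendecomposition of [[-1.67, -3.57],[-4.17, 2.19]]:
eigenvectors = [[-0.83,0.5],  [-0.56,-0.87]]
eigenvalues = [-4.05, 4.57]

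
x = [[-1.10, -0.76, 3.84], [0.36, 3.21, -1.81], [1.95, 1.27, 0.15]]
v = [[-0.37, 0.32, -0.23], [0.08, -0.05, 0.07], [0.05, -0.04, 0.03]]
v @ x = [[0.07, 1.02, -2.03],[0.03, -0.13, 0.41],[-0.01, -0.13, 0.27]]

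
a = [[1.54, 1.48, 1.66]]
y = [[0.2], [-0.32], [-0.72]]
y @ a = [[0.31, 0.30, 0.33],[-0.49, -0.47, -0.53],[-1.11, -1.07, -1.20]]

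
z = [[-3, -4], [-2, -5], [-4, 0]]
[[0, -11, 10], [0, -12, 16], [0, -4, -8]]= z @ [[0, 1, 2], [0, 2, -4]]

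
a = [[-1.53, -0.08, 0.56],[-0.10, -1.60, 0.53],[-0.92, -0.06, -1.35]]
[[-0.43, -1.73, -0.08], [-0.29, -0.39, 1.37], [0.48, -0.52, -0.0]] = a @[[0.12, 1.01, 0.09], [0.03, 0.08, -0.87], [-0.44, -0.31, -0.02]]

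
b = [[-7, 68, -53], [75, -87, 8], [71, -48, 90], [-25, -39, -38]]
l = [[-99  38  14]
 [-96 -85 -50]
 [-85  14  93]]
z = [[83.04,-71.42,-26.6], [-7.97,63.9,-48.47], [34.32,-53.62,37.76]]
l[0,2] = 14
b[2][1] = -48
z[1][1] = 63.9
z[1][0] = -7.97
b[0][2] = -53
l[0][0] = -99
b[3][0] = -25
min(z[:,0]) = -7.97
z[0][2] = -26.6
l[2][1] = 14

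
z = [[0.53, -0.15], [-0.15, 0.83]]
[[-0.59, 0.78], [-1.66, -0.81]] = z@ [[-1.77, 1.25], [-2.32, -0.75]]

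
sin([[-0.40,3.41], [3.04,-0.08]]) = [[0.24, -0.08], [-0.08, 0.23]]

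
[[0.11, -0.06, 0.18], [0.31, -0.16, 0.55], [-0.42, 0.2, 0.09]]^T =[[0.11, 0.31, -0.42], [-0.06, -0.16, 0.2], [0.18, 0.55, 0.09]]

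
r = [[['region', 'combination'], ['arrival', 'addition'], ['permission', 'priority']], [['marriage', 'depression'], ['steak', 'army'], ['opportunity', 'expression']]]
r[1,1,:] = ['steak', 'army']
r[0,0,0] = 'region'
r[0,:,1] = ['combination', 'addition', 'priority']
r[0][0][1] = 'combination'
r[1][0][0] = 'marriage'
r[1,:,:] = [['marriage', 'depression'], ['steak', 'army'], ['opportunity', 'expression']]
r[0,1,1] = 'addition'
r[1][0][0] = 'marriage'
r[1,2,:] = ['opportunity', 'expression']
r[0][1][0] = 'arrival'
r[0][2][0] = 'permission'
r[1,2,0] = 'opportunity'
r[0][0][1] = 'combination'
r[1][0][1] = 'depression'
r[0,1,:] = ['arrival', 'addition']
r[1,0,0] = 'marriage'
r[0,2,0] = 'permission'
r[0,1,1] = 'addition'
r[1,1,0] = 'steak'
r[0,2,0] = 'permission'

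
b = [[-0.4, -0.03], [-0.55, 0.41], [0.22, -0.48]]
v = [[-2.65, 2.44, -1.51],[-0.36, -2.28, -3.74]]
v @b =[[-0.61,1.8], [0.58,0.87]]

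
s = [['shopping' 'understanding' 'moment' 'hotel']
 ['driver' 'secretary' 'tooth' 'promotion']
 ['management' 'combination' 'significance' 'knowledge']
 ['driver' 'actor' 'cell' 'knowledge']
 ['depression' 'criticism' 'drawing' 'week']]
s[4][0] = 'depression'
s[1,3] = 'promotion'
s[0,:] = ['shopping', 'understanding', 'moment', 'hotel']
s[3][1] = 'actor'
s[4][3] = 'week'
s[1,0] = 'driver'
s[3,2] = 'cell'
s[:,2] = ['moment', 'tooth', 'significance', 'cell', 'drawing']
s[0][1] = 'understanding'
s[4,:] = ['depression', 'criticism', 'drawing', 'week']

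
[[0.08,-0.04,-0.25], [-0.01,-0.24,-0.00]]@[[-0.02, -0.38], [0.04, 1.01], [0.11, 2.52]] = [[-0.03, -0.70], [-0.01, -0.24]]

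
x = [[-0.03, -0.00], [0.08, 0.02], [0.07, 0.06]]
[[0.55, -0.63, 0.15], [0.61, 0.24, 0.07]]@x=[[-0.06, -0.00], [0.01, 0.01]]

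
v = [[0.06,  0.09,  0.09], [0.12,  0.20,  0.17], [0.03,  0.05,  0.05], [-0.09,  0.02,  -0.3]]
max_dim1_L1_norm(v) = 0.49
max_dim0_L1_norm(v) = 0.61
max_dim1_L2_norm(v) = 0.31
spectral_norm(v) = 0.41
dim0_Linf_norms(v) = [0.12, 0.2, 0.3]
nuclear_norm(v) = 0.61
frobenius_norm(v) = 0.46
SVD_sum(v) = [[0.05, 0.05, 0.11], [0.1, 0.1, 0.22], [0.03, 0.03, 0.06], [-0.11, -0.10, -0.24]] + [[0.01, 0.04, -0.02],[0.02, 0.10, -0.05],[0.0, 0.02, -0.01],[0.02, 0.12, -0.06]] + [[0.0, -0.0, -0.0], [-0.0, 0.00, 0.00], [-0.00, 0.00, 0.0], [0.00, -0.00, -0.0]]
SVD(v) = [[-0.32, -0.25, 0.55], [-0.64, -0.62, -0.04], [-0.17, -0.14, -0.84], [0.68, -0.73, 0.00]] @ diag([0.41396067826415534, 0.19007759868902452, 0.0026576921745154057]) @ [[-0.39, -0.37, -0.84], [-0.14, -0.88, 0.45], [0.91, -0.3, -0.29]]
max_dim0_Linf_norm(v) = 0.3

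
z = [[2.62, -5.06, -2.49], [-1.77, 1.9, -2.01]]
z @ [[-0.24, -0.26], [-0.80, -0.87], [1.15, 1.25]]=[[0.56, 0.61], [-3.41, -3.71]]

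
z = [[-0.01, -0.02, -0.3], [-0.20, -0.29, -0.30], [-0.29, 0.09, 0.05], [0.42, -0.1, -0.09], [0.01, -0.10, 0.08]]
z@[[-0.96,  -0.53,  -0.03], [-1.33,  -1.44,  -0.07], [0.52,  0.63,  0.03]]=[[-0.12, -0.15, -0.01], [0.42, 0.33, 0.02], [0.18, 0.06, 0.00], [-0.32, -0.14, -0.01], [0.16, 0.19, 0.01]]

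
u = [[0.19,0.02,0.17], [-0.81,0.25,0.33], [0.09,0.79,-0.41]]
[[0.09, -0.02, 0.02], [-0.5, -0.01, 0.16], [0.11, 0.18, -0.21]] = u@[[0.57,  0.01,  -0.13],[0.01,  0.17,  -0.12],[-0.13,  -0.12,  0.26]]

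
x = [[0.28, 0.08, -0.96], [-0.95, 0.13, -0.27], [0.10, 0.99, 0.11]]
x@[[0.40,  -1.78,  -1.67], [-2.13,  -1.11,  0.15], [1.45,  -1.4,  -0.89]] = [[-1.45,  0.76,  0.4],  [-1.05,  1.92,  1.85],  [-1.91,  -1.43,  -0.12]]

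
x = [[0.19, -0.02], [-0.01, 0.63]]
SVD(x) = [[-0.04, 1.0], [1.00, 0.04]] @ diag([0.6305412573834175, 0.18951971595941866]) @ [[-0.03, 1.00],[1.00, 0.03]]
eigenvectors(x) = [[-1.0, 0.05],[-0.02, -1.00]]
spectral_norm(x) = 0.63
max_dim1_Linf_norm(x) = 0.63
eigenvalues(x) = [0.19, 0.63]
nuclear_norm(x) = 0.82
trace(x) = 0.82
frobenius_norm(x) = 0.66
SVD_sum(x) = [[0.00, -0.03], [-0.02, 0.63]] + [[0.19, 0.01], [0.01, 0.0]]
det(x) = 0.12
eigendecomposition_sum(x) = [[0.19, 0.01], [0.0, 0.00]] + [[0.00, -0.03], [-0.01, 0.63]]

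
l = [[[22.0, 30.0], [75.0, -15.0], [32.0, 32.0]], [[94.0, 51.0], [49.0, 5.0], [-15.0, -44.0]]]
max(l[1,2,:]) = -15.0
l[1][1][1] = 5.0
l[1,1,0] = 49.0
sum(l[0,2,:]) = 64.0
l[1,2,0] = -15.0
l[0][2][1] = 32.0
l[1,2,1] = -44.0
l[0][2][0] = 32.0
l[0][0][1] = 30.0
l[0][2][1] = 32.0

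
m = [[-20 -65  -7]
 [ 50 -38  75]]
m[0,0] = -20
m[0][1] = -65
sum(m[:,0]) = 30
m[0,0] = -20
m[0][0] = -20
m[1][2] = 75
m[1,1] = -38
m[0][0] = -20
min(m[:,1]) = -65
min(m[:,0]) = -20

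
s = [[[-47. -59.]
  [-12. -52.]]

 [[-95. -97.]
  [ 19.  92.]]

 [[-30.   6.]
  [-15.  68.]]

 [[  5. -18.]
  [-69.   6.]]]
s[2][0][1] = 6.0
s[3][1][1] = 6.0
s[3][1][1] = 6.0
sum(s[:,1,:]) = 37.0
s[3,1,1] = 6.0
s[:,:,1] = [[-59.0, -52.0], [-97.0, 92.0], [6.0, 68.0], [-18.0, 6.0]]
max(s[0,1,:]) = -12.0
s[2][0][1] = 6.0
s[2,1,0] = -15.0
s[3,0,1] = -18.0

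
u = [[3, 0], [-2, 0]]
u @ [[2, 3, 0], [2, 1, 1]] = [[6, 9, 0], [-4, -6, 0]]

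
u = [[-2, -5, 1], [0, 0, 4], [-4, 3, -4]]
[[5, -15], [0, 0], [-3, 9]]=u@[[0, 0], [-1, 3], [0, 0]]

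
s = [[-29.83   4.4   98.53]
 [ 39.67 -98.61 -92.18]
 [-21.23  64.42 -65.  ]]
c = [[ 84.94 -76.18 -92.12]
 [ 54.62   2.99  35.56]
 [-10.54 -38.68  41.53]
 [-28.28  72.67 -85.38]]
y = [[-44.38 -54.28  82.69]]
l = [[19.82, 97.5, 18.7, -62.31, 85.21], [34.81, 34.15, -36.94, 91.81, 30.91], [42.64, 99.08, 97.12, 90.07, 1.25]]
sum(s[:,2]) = -58.650000000000006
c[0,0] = 84.94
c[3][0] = -28.28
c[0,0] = 84.94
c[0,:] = [84.94, -76.18, -92.12]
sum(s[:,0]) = -11.389999999999997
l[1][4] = 30.91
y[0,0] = -44.38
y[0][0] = -44.38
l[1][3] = 91.81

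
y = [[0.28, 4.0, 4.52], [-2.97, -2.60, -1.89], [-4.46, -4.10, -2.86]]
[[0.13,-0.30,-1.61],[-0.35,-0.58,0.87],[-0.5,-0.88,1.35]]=y @ [[0.16, 0.22, -0.00], [-0.17, 0.08, -0.21], [0.17, -0.15, -0.17]]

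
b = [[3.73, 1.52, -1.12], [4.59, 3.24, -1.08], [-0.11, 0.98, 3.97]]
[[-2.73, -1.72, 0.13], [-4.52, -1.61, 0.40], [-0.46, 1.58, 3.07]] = b @[[-0.35, -0.49, 0.27],[-0.87, 0.3, -0.00],[0.09, 0.31, 0.78]]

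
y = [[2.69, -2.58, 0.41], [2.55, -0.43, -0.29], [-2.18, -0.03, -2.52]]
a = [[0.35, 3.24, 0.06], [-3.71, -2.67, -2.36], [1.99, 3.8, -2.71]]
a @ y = [[9.07, -2.3, -0.95], [-11.64, 10.79, 5.20], [20.95, -6.69, 6.54]]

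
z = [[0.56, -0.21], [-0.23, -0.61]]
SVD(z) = [[-0.01, 1.0], [1.00, 0.01]] @ diag([0.6519258240356726, 0.5980741759643275]) @ [[-0.36, -0.93], [0.93, -0.36]]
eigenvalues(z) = [0.6, -0.65]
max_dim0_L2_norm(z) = 0.65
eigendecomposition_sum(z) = [[0.58, -0.1], [-0.11, 0.02]] + [[-0.02, -0.11],[-0.12, -0.63]]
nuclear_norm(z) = 1.25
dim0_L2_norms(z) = [0.61, 0.65]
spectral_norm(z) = 0.65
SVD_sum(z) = [[0.0,0.01], [-0.24,-0.61]] + [[0.56,-0.22], [0.01,-0.00]]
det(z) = -0.39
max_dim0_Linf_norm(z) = 0.61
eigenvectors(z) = [[0.98, 0.17],[-0.19, 0.99]]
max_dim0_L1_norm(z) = 0.82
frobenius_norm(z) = 0.88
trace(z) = -0.05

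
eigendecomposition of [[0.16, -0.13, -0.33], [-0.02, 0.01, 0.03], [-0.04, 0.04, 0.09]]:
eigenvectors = [[-0.96+0.00j, -0.23-0.56j, -0.23+0.56j], [(0.11+0j), 0.65+0.00j, 0.65-0.00j], [0.25+0.00j, -0.38-0.27j, -0.38+0.27j]]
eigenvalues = [(0.26+0j), (-0+0j), (-0-0j)]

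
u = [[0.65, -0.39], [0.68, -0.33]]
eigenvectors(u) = [[(0.57+0.19j), (0.57-0.19j)],[(0.8+0j), (0.8-0j)]]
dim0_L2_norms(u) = [0.94, 0.51]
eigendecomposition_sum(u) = [[(0.32-0.17j),  -0.19+0.20j], [0.34-0.34j,  (-0.16+0.33j)]] + [[(0.32+0.17j), (-0.2-0.2j)],[0.34+0.34j, -0.17-0.33j]]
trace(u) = 0.32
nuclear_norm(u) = 1.12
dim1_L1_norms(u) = [1.04, 1.01]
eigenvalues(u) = [(0.16+0.16j), (0.16-0.16j)]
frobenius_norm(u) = 1.07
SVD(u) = [[-0.71, -0.71],  [-0.71, 0.71]] @ diag([1.0694168435290712, 0.04740901577039903]) @ [[-0.88, 0.48], [0.48, 0.88]]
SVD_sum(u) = [[0.67,-0.36], [0.66,-0.36]] + [[-0.02, -0.03], [0.02, 0.03]]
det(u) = 0.05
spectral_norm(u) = 1.07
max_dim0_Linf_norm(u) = 0.68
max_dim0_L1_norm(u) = 1.33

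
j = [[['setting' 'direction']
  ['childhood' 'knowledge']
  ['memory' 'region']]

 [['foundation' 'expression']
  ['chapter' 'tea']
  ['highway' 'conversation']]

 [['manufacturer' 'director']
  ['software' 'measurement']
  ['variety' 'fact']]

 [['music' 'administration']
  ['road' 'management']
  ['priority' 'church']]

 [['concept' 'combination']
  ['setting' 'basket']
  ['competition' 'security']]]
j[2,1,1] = 'measurement'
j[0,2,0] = 'memory'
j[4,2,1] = 'security'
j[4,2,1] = 'security'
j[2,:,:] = [['manufacturer', 'director'], ['software', 'measurement'], ['variety', 'fact']]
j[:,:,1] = [['direction', 'knowledge', 'region'], ['expression', 'tea', 'conversation'], ['director', 'measurement', 'fact'], ['administration', 'management', 'church'], ['combination', 'basket', 'security']]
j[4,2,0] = 'competition'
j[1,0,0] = 'foundation'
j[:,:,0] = [['setting', 'childhood', 'memory'], ['foundation', 'chapter', 'highway'], ['manufacturer', 'software', 'variety'], ['music', 'road', 'priority'], ['concept', 'setting', 'competition']]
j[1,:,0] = ['foundation', 'chapter', 'highway']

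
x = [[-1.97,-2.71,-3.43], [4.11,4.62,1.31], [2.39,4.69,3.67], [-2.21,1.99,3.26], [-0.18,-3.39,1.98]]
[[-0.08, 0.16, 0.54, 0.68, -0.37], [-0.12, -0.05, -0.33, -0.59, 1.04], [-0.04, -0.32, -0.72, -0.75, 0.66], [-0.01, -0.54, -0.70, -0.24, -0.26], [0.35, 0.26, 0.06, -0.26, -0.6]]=x @ [[0.03, 0.11, 0.06, -0.1, 0.13], [-0.07, -0.10, -0.09, 0.00, 0.13], [0.06, -0.03, -0.12, -0.14, -0.07]]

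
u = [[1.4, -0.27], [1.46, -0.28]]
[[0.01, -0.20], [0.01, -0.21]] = u @ [[0.02, -0.16], [0.08, -0.09]]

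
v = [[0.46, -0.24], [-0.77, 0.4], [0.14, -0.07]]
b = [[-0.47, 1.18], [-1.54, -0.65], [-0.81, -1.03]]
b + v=[[-0.01,0.94], [-2.31,-0.25], [-0.67,-1.10]]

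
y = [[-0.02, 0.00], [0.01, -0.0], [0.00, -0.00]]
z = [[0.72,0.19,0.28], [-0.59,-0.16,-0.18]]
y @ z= [[-0.01, -0.00, -0.01], [0.01, 0.00, 0.0], [0.0, 0.0, 0.0]]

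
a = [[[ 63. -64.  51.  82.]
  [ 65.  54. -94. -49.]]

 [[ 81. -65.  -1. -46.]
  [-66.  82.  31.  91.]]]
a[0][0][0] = 63.0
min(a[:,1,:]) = -94.0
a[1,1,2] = 31.0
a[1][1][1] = 82.0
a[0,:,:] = [[63.0, -64.0, 51.0, 82.0], [65.0, 54.0, -94.0, -49.0]]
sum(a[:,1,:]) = 114.0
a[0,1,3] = -49.0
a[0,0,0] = 63.0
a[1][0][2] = -1.0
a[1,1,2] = 31.0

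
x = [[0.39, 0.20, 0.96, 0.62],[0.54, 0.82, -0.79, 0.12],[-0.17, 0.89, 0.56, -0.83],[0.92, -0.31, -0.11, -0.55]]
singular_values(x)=[1.41, 1.37, 1.11, 1.05]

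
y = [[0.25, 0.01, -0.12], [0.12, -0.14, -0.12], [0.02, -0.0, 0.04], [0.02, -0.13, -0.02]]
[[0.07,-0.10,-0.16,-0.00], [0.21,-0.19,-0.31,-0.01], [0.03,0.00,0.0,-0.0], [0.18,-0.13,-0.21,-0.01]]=y@[[0.58, -0.34, -0.54, -0.03],[-1.41, 0.92, 1.45, 0.07],[0.51, 0.19, 0.33, -0.03]]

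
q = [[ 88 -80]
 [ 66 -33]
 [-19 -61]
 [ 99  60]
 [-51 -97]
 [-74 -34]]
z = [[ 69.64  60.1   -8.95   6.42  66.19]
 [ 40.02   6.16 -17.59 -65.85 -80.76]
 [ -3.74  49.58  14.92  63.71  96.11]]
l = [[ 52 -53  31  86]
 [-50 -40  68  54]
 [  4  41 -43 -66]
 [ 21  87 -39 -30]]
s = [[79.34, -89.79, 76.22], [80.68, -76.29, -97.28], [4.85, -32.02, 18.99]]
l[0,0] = 52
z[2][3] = 63.71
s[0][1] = -89.79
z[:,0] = [69.64, 40.02, -3.74]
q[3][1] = 60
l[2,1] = 41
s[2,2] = 18.99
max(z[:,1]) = 60.1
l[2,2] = -43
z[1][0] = 40.02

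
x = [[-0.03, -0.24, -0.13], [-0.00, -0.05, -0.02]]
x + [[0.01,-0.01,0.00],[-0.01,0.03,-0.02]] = [[-0.02, -0.25, -0.13], [-0.01, -0.02, -0.04]]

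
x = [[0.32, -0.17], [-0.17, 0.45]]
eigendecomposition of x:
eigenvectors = [[-0.82, 0.57], [-0.57, -0.82]]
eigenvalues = [0.2, 0.57]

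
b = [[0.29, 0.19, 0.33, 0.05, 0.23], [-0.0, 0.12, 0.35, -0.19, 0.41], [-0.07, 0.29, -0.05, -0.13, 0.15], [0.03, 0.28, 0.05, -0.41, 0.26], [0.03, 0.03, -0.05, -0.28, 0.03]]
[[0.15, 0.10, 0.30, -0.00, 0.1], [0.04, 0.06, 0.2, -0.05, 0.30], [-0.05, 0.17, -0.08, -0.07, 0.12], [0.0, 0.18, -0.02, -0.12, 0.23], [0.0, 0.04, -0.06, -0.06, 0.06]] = b @ [[0.34,  0.01,  0.25,  -0.02,  -0.12], [0.01,  0.58,  0.02,  -0.09,  -0.07], [0.25,  0.02,  0.73,  0.12,  -0.08], [-0.02,  -0.09,  0.12,  0.17,  -0.13], [-0.12,  -0.07,  -0.08,  -0.13,  0.77]]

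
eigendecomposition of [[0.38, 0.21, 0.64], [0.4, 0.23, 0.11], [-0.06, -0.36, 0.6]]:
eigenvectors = [[0.67+0.00j, (-0.68+0j), -0.68-0.00j], [(-0.69+0j), (-0.43+0.26j), -0.43-0.26j], [(-0.29+0j), (-0.16-0.51j), -0.16+0.51j]]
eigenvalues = [(-0.11+0j), (0.66+0.4j), (0.66-0.4j)]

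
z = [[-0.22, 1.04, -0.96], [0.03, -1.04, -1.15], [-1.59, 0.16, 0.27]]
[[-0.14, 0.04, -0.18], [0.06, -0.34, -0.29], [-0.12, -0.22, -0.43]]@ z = [[0.32, -0.22, 0.04], [0.44, 0.37, 0.26], [0.7, 0.04, 0.25]]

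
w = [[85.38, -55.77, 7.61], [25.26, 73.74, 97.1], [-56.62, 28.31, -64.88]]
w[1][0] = 25.26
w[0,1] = -55.77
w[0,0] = 85.38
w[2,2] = -64.88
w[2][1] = 28.31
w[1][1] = 73.74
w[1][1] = 73.74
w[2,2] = -64.88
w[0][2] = 7.61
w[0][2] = 7.61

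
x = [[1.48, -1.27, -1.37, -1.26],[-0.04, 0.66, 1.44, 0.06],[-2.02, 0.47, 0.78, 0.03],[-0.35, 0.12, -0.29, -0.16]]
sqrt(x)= [[1.07+0.19j, (-0.59+0.09j), (-0.51+0.15j), (-0.72+0.35j)],[(0.25-0.34j), (0.82-0.15j), 0.86-0.27j, -0.18-0.64j],[(-1+0.33j), 0.02+0.15j, 0.68+0.27j, -0.10+0.63j],[-0.21+0.32j, 0.10+0.15j, -0.23+0.25j, 0.47+0.60j]]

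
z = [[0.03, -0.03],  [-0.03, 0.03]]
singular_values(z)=[0.06, 0.0]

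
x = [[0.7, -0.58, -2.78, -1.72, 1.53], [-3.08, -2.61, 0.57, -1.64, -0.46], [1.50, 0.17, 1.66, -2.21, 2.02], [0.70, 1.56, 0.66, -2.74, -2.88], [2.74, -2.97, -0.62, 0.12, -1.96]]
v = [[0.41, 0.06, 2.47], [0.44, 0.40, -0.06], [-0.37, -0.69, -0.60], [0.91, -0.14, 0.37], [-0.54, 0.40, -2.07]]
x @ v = [[-1.33, 2.58, -0.37],  [-3.87, -1.58, -7.45],  [-3.03, 0.13, -2.30],  [-0.21, -0.56, 6.19],  [1.21, -1.4, 11.42]]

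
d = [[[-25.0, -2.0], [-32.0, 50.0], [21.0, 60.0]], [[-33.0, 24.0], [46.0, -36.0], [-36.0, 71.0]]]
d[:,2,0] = [21.0, -36.0]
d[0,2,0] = 21.0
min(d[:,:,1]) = -36.0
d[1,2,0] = -36.0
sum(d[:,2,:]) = 116.0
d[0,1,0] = -32.0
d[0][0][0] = -25.0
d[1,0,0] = -33.0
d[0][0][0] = -25.0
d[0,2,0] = 21.0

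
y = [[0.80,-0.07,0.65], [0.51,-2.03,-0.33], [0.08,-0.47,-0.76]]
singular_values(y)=[2.21, 1.15, 0.41]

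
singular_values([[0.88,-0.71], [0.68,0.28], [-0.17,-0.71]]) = [1.23, 0.92]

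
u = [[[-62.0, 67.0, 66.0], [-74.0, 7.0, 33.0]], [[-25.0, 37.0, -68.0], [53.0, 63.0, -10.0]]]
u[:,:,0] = [[-62.0, -74.0], [-25.0, 53.0]]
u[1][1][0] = 53.0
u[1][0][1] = 37.0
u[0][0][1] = 67.0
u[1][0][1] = 37.0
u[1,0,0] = -25.0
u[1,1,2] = -10.0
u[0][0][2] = 66.0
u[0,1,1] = 7.0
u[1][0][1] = 37.0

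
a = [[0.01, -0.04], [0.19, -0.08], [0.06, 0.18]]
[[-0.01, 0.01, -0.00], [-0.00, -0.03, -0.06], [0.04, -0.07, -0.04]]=a @ [[0.07, -0.26, -0.37], [0.19, -0.29, -0.08]]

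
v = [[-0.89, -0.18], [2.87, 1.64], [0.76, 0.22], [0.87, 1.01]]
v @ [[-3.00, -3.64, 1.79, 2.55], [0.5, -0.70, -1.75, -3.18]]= [[2.58, 3.37, -1.28, -1.70], [-7.79, -11.59, 2.27, 2.10], [-2.17, -2.92, 0.98, 1.24], [-2.10, -3.87, -0.21, -0.99]]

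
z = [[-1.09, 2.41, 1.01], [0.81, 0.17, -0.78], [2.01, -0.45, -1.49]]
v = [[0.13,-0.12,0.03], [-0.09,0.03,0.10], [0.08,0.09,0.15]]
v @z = [[-0.18, 0.28, 0.18], [0.32, -0.26, -0.26], [0.29, 0.14, -0.21]]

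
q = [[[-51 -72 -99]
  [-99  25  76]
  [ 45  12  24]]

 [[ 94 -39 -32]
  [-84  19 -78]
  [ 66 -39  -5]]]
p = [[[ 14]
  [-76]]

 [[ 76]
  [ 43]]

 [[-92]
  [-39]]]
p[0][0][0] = 14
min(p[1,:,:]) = 43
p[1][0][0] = 76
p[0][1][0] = -76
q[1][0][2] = -32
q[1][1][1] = 19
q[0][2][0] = 45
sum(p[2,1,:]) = -39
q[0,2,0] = 45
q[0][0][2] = -99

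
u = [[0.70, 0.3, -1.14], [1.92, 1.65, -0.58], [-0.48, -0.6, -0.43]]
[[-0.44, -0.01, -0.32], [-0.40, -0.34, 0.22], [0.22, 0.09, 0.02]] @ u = [[-0.17, 0.04, 0.64], [-1.04, -0.81, 0.56], [0.32, 0.2, -0.31]]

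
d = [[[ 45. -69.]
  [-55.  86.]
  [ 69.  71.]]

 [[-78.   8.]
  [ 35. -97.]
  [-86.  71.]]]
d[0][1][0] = -55.0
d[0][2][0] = 69.0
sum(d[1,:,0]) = -129.0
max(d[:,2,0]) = 69.0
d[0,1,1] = 86.0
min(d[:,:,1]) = -97.0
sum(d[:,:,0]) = -70.0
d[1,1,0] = 35.0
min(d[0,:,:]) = -69.0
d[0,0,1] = -69.0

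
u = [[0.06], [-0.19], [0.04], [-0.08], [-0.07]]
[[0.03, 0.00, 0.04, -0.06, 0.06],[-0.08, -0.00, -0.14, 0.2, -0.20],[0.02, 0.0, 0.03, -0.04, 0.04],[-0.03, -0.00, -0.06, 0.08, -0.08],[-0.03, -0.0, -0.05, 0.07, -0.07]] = u @ [[0.43,  0.02,  0.75,  -1.04,  1.04]]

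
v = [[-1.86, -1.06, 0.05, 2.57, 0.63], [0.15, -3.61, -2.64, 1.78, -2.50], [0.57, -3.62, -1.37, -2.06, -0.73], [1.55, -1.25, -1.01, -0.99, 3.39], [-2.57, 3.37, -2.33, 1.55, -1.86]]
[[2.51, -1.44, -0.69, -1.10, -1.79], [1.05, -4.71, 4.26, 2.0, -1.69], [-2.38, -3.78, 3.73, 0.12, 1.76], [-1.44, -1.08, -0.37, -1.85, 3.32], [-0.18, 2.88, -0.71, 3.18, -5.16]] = v @ [[0.15, -0.02, 0.15, 0.19, 0.65], [-0.10, 1.06, -0.59, 0.33, -0.32], [0.52, 0.15, -0.41, -0.55, 0.3], [1.05, -0.16, -0.25, 0.02, -0.49], [-0.07, 0.08, -0.59, -0.67, 0.51]]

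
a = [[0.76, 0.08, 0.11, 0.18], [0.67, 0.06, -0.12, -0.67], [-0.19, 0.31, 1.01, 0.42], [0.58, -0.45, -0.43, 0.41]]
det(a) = -0.18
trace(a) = 2.24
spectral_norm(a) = 1.42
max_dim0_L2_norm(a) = 1.18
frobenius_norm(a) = 1.94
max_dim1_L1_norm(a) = 1.93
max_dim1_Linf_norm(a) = 1.01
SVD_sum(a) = [[0.23, -0.09, -0.23, -0.09],[0.43, -0.18, -0.45, -0.18],[-0.64, 0.27, 0.65, 0.26],[0.44, -0.18, -0.45, -0.18]] + [[0.53, 0.08, 0.37, 0.28], [0.13, 0.02, 0.09, 0.07], [0.44, 0.06, 0.31, 0.23], [0.24, 0.03, 0.17, 0.13]] + [[0.01,0.02,0.01,-0.03], [0.10,0.28,0.21,-0.55], [0.01,0.03,0.02,-0.06], [-0.09,-0.24,-0.18,0.48]] + [[0.00, 0.08, -0.04, 0.03], [-0.0, -0.05, 0.03, -0.02], [-0.00, -0.05, 0.02, -0.02], [-0.0, -0.06, 0.03, -0.02]]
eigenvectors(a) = [[(-0.1+0j), (-0.4+0j), (-0.38-0.05j), (-0.38+0.05j)],[(0.84+0j), -0.82+0.00j, -0.35+0.39j, (-0.35-0.39j)],[(-0.35+0j), 0.00+0.00j, -0.55+0.00j, (-0.55-0j)],[(0.41+0j), 0.42+0.00j, 0.23-0.48j, (0.23+0.48j)]]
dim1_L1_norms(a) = [1.13, 1.52, 1.93, 1.87]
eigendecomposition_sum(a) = [[-0.03+0.00j, 0.02+0.00j, 0.01+0.00j, 0.02-0.00j], [(0.23-0j), -0.21-0.00j, (-0.1-0j), (-0.2+0j)], [(-0.09+0j), 0.09+0.00j, 0.04+0.00j, (0.08-0j)], [0.11-0.00j, (-0.1-0j), -0.05-0.00j, -0.10+0.00j]] + [[0.73+0.00j, (-0.07-0j), -0.52-0.00j, (-0.13-0j)], [(1.5+0j), -0.14-0.00j, -1.06-0.00j, -0.26-0.00j], [(-0-0j), 0.00+0.00j, 0j, 0.00+0.00j], [-0.78-0.00j, (0.07+0j), 0.55+0.00j, 0.14+0.00j]] + [[0.03-0.48j,  (0.06+0.14j),  (0.31+0.25j),  0.14-0.19j], [-0.53-0.40j,  0.20+0.04j,  (0.52-0.16j),  -0.10-0.31j], [-0.05-0.69j,  0.11+0.19j,  (0.48+0.3j),  (0.17-0.29j)], [(0.62+0.25j),  -0.21+0.02j,  -0.46+0.30j,  0.19+0.27j]] + [[0.03+0.48j, (0.06-0.14j), 0.31-0.25j, (0.14+0.19j)], [-0.53+0.40j, (0.2-0.04j), (0.52+0.16j), (-0.1+0.31j)], [(-0.05+0.69j), (0.11-0.19j), (0.48-0.3j), (0.17+0.29j)], [0.62-0.25j, (-0.21-0.02j), -0.46-0.30j, 0.19-0.27j]]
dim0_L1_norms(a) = [2.2, 0.9, 1.67, 1.68]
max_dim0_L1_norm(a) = 2.2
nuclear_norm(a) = 3.42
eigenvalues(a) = [(-0.29+0j), (0.73+0j), (0.9+0.13j), (0.9-0.13j)]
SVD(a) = [[-0.25, 0.71, -0.04, -0.66], [-0.48, 0.18, -0.75, 0.43], [0.7, 0.60, -0.08, 0.39], [-0.48, 0.32, 0.66, 0.49]] @ diag([1.4152139810713478, 0.9881926553875864, 0.8743737137607446, 0.14496645233452352]) @ [[-0.65, 0.27, 0.66, 0.26], [0.75, 0.11, 0.53, 0.39], [-0.16, -0.42, -0.31, 0.84], [-0.03, -0.86, 0.43, -0.28]]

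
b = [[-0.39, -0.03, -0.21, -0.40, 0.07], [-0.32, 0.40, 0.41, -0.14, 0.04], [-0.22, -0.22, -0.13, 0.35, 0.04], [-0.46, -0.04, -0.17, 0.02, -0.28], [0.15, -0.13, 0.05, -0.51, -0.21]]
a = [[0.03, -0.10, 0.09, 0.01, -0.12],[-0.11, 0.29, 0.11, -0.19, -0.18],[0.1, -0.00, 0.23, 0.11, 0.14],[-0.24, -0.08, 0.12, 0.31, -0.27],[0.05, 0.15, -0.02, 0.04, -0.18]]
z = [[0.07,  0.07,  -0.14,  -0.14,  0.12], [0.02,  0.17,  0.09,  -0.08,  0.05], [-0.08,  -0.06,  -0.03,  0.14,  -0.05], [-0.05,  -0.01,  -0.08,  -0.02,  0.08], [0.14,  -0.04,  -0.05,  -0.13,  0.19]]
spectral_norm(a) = 0.52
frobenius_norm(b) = 1.31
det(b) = 0.02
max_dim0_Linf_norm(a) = 0.31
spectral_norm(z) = 0.40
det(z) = 0.00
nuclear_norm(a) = 1.58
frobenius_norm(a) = 0.78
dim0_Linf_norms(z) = [0.14, 0.17, 0.14, 0.14, 0.19]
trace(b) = -0.31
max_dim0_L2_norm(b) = 0.75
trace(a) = 0.68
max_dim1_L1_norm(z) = 0.55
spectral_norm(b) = 0.79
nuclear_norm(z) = 0.88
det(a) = 0.00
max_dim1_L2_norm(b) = 0.67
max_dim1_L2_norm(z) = 0.28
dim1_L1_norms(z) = [0.54, 0.41, 0.36, 0.24, 0.55]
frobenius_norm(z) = 0.48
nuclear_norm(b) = 2.65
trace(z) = 0.38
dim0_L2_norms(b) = [0.73, 0.48, 0.51, 0.75, 0.36]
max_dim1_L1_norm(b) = 1.31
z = b @ a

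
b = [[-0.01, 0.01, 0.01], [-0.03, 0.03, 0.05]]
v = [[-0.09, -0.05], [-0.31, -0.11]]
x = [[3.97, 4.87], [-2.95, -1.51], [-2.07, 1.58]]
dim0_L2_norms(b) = [0.03, 0.03, 0.05]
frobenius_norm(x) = 7.57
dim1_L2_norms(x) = [6.28, 3.31, 2.6]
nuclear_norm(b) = 0.07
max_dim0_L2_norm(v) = 0.32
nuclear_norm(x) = 9.86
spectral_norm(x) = 7.01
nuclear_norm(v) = 0.36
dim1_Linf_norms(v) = [0.09, 0.31]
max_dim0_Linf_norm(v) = 0.31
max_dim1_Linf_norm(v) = 0.31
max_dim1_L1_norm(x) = 8.84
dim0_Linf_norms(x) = [3.97, 4.87]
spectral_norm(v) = 0.34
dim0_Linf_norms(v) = [0.31, 0.11]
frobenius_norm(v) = 0.34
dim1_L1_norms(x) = [8.84, 4.46, 3.65]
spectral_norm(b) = 0.07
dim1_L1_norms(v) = [0.14, 0.42]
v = b @ x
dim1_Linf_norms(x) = [4.87, 2.95, 2.07]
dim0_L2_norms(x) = [5.36, 5.34]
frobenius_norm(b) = 0.07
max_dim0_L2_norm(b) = 0.05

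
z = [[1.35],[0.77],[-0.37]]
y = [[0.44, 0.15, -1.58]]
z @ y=[[0.59, 0.2, -2.13], [0.34, 0.12, -1.22], [-0.16, -0.06, 0.58]]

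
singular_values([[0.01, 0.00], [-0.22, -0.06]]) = [0.23, 0.0]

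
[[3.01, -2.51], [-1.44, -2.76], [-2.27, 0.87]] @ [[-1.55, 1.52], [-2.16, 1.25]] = [[0.76, 1.44],[8.19, -5.64],[1.64, -2.36]]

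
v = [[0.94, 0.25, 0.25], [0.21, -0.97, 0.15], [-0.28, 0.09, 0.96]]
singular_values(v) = [1.01, 1.0, 1.0]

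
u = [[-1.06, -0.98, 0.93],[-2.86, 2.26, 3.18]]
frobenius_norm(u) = 5.13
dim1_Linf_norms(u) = [1.06, 3.18]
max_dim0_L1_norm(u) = 4.11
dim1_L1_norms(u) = [2.97, 8.3]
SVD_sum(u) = [[-0.53,0.36,0.58], [-2.96,2.02,3.24]] + [[-0.53, -1.34, 0.35], [0.1, 0.24, -0.06]]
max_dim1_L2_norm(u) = 4.84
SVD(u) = [[-0.18,-0.98], [-0.98,0.18]] @ diag([4.906516066892695, 1.5081777366490468]) @ [[0.61,  -0.42,  -0.67], [0.36,  0.90,  -0.24]]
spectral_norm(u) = 4.91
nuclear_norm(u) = 6.41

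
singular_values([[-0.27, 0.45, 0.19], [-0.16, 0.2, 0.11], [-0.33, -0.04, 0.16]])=[0.66, 0.3, 0.0]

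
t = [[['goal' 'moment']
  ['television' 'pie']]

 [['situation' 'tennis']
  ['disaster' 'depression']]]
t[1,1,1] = 'depression'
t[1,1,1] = 'depression'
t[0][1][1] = 'pie'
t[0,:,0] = ['goal', 'television']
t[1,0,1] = 'tennis'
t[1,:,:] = [['situation', 'tennis'], ['disaster', 'depression']]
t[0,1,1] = 'pie'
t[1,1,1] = 'depression'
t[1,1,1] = 'depression'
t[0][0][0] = 'goal'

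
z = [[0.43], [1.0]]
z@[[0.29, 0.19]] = [[0.12, 0.08],[0.29, 0.19]]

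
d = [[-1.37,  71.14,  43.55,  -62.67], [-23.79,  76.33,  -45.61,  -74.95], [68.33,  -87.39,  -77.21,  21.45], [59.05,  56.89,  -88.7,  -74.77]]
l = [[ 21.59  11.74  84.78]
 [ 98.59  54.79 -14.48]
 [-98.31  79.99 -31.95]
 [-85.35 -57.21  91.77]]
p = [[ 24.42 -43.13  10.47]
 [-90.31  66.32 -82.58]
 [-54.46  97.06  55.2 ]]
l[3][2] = 91.77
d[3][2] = -88.7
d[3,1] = 56.89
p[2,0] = -54.46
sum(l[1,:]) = 138.9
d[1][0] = -23.79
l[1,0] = 98.59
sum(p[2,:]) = 97.80000000000001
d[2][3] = 21.45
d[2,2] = -77.21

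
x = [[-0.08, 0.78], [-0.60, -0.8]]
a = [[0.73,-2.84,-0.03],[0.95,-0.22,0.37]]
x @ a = [[0.68, 0.06, 0.29], [-1.2, 1.88, -0.28]]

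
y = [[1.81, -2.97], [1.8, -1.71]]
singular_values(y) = [4.24, 0.53]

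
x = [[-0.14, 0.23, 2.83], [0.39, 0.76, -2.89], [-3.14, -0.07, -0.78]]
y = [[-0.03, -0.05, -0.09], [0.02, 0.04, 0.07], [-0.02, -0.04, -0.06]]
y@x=[[0.27,-0.04,0.13], [-0.21,0.03,-0.11], [0.18,-0.03,0.11]]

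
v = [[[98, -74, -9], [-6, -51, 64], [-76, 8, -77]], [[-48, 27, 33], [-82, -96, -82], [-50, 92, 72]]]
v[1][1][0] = -82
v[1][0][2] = 33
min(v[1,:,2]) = -82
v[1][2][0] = -50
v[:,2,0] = [-76, -50]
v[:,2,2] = [-77, 72]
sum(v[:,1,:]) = -253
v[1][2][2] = 72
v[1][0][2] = 33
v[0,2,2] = -77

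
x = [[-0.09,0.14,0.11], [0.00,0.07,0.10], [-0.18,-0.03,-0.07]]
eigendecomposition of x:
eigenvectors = [[(-0.18-0.45j), (-0.18+0.45j), (-0.06+0j)], [-0.27-0.40j, (-0.27+0.4j), (0.61+0j)], [(0.73+0j), 0.73-0.00j, -0.79+0.00j]]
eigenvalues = [(-0.02+0.13j), (-0.02-0.13j), (-0.06+0j)]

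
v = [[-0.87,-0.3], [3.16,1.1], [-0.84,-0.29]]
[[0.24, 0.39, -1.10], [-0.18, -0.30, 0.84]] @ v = [[1.95, 0.68], [-1.50, -0.52]]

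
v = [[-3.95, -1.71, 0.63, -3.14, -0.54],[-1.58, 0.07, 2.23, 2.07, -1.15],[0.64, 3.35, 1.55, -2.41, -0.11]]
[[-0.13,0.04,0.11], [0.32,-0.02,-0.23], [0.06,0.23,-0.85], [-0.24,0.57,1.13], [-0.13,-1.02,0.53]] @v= [[0.52, 0.59, 0.18, 0.23, 0.01], [-1.38, -1.32, -0.20, -0.49, -0.12], [-1.14, -2.93, -0.77, 2.34, -0.20], [0.77, 4.24, 2.87, -0.79, -0.65], [2.46, 1.93, -1.54, -2.98, 1.18]]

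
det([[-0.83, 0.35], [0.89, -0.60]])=0.187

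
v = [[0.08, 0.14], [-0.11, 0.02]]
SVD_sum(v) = [[0.11, 0.12],[-0.04, -0.04]] + [[-0.03, 0.02], [-0.07, 0.06]]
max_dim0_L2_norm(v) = 0.14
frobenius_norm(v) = 0.20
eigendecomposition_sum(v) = [[(0.04+0.05j), (0.07-0.03j)], [-0.06+0.02j, 0.01+0.07j]] + [[0.04-0.05j, (0.07+0.03j)], [-0.06-0.02j, 0.01-0.07j]]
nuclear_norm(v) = 0.27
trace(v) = 0.10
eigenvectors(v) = [[(0.75+0j), 0.75-0.00j], [(-0.16+0.64j), -0.16-0.64j]]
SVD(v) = [[-0.93, 0.36], [0.36, 0.93]] @ diag([0.16817013984085943, 0.10108810051586575]) @ [[-0.68, -0.74], [-0.74, 0.68]]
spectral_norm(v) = 0.17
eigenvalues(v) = [(0.05+0.12j), (0.05-0.12j)]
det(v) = 0.02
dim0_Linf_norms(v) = [0.11, 0.14]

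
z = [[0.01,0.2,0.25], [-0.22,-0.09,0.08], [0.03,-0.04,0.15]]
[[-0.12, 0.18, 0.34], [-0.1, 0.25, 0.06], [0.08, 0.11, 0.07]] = z @ [[0.84, -0.76, -0.31], [-0.81, -0.14, 0.77], [0.15, 0.85, 0.74]]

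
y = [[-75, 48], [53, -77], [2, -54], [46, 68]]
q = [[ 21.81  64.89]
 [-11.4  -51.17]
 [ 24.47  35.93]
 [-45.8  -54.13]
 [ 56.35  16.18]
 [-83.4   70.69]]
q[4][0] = 56.35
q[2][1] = 35.93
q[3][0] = -45.8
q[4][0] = 56.35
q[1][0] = -11.4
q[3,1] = -54.13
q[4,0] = 56.35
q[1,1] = -51.17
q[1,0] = -11.4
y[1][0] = 53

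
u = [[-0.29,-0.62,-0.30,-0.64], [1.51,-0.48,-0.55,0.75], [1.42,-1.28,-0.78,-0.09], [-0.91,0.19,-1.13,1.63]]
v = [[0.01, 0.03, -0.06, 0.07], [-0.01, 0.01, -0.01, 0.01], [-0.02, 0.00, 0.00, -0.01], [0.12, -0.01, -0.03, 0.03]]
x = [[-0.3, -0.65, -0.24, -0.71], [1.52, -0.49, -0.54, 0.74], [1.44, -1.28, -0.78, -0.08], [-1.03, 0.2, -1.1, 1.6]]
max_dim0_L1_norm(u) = 4.13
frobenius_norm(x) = 3.70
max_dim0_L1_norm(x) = 4.29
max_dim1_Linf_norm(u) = 1.63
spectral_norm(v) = 0.14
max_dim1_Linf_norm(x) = 1.6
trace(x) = 0.03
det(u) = 0.15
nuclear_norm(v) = 0.23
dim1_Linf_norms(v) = [0.07, 0.01, 0.02, 0.12]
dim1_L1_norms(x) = [1.9, 3.29, 3.58, 3.93]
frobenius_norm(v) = 0.16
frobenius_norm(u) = 3.66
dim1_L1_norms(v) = [0.17, 0.04, 0.03, 0.19]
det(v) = 0.00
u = v + x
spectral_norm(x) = 2.70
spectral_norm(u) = 2.66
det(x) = 0.01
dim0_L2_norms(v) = [0.12, 0.03, 0.07, 0.08]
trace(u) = 0.08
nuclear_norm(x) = 6.12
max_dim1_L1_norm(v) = 0.19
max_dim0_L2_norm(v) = 0.12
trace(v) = 0.05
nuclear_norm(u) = 6.08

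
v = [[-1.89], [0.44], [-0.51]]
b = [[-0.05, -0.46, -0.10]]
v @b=[[0.09, 0.87, 0.19], [-0.02, -0.2, -0.04], [0.03, 0.23, 0.05]]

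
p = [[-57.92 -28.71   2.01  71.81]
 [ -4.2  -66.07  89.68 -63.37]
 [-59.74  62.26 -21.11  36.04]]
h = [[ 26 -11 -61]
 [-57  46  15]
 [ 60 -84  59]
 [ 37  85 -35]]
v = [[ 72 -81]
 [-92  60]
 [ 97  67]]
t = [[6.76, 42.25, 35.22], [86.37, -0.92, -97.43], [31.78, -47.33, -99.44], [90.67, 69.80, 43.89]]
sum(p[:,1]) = -32.52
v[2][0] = 97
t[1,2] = -97.43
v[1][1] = 60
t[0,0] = 6.76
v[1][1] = 60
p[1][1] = -66.07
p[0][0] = -57.92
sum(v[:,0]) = 77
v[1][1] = 60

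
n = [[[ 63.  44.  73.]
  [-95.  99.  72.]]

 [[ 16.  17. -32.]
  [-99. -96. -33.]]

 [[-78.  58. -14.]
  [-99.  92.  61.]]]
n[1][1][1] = -96.0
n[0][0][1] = 44.0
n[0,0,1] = 44.0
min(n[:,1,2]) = -33.0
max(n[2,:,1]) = 92.0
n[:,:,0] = [[63.0, -95.0], [16.0, -99.0], [-78.0, -99.0]]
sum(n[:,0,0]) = 1.0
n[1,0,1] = 17.0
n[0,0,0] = 63.0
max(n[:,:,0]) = 63.0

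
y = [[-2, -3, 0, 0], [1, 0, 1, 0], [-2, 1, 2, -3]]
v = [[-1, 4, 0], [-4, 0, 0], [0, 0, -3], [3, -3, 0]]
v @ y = [[6, 3, 4, 0], [8, 12, 0, 0], [6, -3, -6, 9], [-9, -9, -3, 0]]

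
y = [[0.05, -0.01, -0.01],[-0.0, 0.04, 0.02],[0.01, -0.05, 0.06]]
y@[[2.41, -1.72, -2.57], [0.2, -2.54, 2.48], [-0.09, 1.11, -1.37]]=[[0.12, -0.07, -0.14],[0.01, -0.08, 0.07],[0.01, 0.18, -0.23]]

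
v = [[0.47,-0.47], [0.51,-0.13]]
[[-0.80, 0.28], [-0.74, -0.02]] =v @ [[-1.37, -0.27],[0.34, -0.87]]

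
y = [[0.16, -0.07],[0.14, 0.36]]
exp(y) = [[1.17, -0.09], [0.18, 1.43]]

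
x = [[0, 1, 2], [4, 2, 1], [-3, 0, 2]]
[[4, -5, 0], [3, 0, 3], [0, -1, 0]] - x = [[4, -6, -2], [-1, -2, 2], [3, -1, -2]]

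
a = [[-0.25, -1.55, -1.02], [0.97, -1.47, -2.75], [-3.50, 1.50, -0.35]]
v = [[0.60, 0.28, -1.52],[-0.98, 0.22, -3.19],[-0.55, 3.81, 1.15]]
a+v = [[0.35, -1.27, -2.54], [-0.01, -1.25, -5.94], [-4.05, 5.31, 0.8]]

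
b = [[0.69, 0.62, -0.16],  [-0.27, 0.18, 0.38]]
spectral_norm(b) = 0.96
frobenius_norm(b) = 1.07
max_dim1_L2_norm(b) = 0.94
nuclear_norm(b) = 1.43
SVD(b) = [[-0.98, 0.20], [0.2, 0.98]] @ diag([0.9559021607953763, 0.47122293979254715]) @ [[-0.76, -0.6, 0.24], [-0.27, 0.64, 0.72]]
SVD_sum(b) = [[0.72,0.56,-0.23], [-0.15,-0.11,0.05]] + [[-0.03, 0.06, 0.07],  [-0.12, 0.29, 0.33]]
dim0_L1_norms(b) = [0.96, 0.8, 0.54]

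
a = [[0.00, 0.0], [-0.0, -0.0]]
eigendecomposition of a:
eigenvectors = [[1.00, 0.00], [0.0, 1.00]]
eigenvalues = [0.0, -0.0]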